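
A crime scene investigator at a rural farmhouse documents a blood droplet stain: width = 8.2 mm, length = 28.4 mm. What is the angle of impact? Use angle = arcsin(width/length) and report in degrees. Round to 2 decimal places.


Blood spatter impact angle calculation:
width / length = 8.2 / 28.4 = 0.288732
angle = arcsin(0.288732)
angle = 16.78 degrees

16.78


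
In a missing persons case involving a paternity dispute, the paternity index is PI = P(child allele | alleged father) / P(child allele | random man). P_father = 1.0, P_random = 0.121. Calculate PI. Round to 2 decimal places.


Paternity Index calculation:
PI = P(allele|father) / P(allele|random)
PI = 1.0 / 0.121
PI = 8.26

8.26


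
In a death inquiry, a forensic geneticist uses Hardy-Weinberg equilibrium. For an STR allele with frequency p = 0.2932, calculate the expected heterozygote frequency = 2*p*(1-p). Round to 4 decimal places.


Hardy-Weinberg heterozygote frequency:
q = 1 - p = 1 - 0.2932 = 0.7068
2pq = 2 * 0.2932 * 0.7068 = 0.4145

0.4145


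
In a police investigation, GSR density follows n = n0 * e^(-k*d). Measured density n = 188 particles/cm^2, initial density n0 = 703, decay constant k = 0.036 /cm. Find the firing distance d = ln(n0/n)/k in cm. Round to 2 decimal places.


GSR distance calculation:
n0/n = 703 / 188 = 3.739362
ln(n0/n) = 1.318915
d = 1.318915 / 0.036 = 36.64 cm

36.64


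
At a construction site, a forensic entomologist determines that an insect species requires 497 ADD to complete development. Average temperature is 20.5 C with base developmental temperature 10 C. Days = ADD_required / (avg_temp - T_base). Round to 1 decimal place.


Insect development time:
Effective temperature = avg_temp - T_base = 20.5 - 10 = 10.5 C
Days = ADD / effective_temp = 497 / 10.5 = 47.3 days

47.3


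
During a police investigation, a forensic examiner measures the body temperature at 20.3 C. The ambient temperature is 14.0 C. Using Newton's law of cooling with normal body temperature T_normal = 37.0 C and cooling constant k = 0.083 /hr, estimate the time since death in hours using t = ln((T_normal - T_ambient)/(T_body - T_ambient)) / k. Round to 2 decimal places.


Using Newton's law of cooling:
t = ln((T_normal - T_ambient) / (T_body - T_ambient)) / k
T_normal - T_ambient = 23.0
T_body - T_ambient = 6.3
Ratio = 3.650794
ln(ratio) = 1.294945
t = 1.294945 / 0.083 = 15.60 hours

15.60


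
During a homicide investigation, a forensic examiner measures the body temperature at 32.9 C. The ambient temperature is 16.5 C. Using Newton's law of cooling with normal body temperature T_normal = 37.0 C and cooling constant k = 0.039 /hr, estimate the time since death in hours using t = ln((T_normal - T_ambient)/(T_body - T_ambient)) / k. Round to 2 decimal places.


Using Newton's law of cooling:
t = ln((T_normal - T_ambient) / (T_body - T_ambient)) / k
T_normal - T_ambient = 20.5
T_body - T_ambient = 16.4
Ratio = 1.25
ln(ratio) = 0.223144
t = 0.223144 / 0.039 = 5.72 hours

5.72


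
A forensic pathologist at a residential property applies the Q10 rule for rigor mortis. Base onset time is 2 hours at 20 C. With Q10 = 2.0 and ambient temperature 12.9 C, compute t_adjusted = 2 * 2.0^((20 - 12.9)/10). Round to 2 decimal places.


Rigor mortis time adjustment:
Exponent = (T_ref - T_actual) / 10 = (20 - 12.9) / 10 = 0.71
Q10 factor = 2.0^0.71 = 1.6358
t_adjusted = 2 * 1.6358 = 3.27 hours

3.27


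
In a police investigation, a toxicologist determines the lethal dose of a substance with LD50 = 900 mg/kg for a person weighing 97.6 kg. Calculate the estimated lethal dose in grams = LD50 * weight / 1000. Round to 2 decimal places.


Lethal dose calculation:
Lethal dose = LD50 * body_weight / 1000
= 900 * 97.6 / 1000
= 87840 / 1000
= 87.84 g

87.84


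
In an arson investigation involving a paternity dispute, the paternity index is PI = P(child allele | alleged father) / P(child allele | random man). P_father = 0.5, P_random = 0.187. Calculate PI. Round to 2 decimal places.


Paternity Index calculation:
PI = P(allele|father) / P(allele|random)
PI = 0.5 / 0.187
PI = 2.67

2.67


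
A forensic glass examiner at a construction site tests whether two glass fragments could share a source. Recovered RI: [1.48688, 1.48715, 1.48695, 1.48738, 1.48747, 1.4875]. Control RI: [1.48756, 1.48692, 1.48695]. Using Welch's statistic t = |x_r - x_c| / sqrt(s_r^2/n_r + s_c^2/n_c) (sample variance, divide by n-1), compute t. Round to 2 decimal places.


Welch's t-criterion for glass RI comparison:
Recovered mean = sum / n_r = 8.92333 / 6 = 1.4872217
Control mean = sum / n_c = 4.46143 / 3 = 1.4871433
Recovered sample variance s_r^2 = 7.19767e-08
Control sample variance s_c^2 = 1.30433e-07
Welch SE (unpooled) = sqrt(s_r^2/n_r + s_c^2/n_c) = sqrt(1.19961e-08 + 4.34778e-08) = sqrt(5.54739e-08) = 0.000235529
|mean_r - mean_c| = 7.83333e-05
t = 7.83333e-05 / 0.000235529 = 0.33

0.33


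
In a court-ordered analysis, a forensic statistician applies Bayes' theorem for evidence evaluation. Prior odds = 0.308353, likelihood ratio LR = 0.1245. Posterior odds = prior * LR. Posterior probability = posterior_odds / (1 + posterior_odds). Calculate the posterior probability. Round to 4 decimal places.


Bayesian evidence evaluation:
Posterior odds = prior_odds * LR = 0.308353 * 0.1245 = 0.03838995
Posterior probability = posterior_odds / (1 + posterior_odds)
= 0.03838995 / (1 + 0.03838995)
= 0.03838995 / 1.03838995
= 0.0370

0.0370


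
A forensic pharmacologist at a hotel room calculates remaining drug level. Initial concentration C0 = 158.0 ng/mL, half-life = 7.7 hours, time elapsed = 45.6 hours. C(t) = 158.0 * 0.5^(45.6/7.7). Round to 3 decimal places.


Drug concentration decay:
Number of half-lives = t / t_half = 45.6 / 7.7 = 5.922078
Decay factor = 0.5^5.922078 = 0.01649214
C(t) = 158.0 * 0.01649214 = 2.606 ng/mL

2.606


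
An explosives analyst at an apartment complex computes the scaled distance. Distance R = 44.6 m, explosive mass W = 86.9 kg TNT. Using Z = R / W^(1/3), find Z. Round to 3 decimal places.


Scaled distance calculation:
W^(1/3) = 86.9^(1/3) = 4.429349
Z = R / W^(1/3) = 44.6 / 4.429349
Z = 10.069 m/kg^(1/3)

10.069


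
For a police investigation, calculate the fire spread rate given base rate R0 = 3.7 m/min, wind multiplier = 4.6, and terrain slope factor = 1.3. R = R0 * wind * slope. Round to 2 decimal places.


Fire spread rate calculation:
R = R0 * wind_factor * slope_factor
= 3.7 * 4.6 * 1.3
= 17.02 * 1.3
= 22.13 m/min

22.13


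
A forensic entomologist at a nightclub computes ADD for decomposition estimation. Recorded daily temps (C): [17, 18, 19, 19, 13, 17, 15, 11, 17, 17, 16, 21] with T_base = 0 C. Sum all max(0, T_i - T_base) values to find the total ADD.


Computing ADD day by day:
Day 1: max(0, 17 - 0) = 17
Day 2: max(0, 18 - 0) = 18
Day 3: max(0, 19 - 0) = 19
Day 4: max(0, 19 - 0) = 19
Day 5: max(0, 13 - 0) = 13
Day 6: max(0, 17 - 0) = 17
Day 7: max(0, 15 - 0) = 15
Day 8: max(0, 11 - 0) = 11
Day 9: max(0, 17 - 0) = 17
Day 10: max(0, 17 - 0) = 17
Day 11: max(0, 16 - 0) = 16
Day 12: max(0, 21 - 0) = 21
Total ADD = 200

200


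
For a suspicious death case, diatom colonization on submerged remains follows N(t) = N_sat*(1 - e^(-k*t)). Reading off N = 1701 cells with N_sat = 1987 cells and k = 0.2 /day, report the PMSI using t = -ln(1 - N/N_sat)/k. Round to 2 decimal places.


PMSI from diatom colonization curve:
N / N_sat = 1701 / 1987 = 0.856064
1 - N/N_sat = 0.143936
ln(1 - N/N_sat) = -1.938387
t = -ln(1 - N/N_sat) / k = -(-1.938387) / 0.2 = 9.69 days

9.69


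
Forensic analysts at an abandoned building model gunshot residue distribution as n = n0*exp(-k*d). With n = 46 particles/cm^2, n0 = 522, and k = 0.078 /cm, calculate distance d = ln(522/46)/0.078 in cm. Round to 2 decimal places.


GSR distance calculation:
n0/n = 522 / 46 = 11.347826
ln(n0/n) = 2.429026
d = 2.429026 / 0.078 = 31.14 cm

31.14


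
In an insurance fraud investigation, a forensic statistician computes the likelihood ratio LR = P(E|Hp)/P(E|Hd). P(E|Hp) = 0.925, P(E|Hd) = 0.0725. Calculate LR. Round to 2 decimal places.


Likelihood ratio calculation:
LR = P(E|Hp) / P(E|Hd)
LR = 0.925 / 0.0725
LR = 12.76

12.76


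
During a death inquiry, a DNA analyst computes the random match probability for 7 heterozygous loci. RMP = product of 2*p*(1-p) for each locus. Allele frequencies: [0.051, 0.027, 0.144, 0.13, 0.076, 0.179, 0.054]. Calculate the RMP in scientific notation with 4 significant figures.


Computing RMP for 7 loci:
Locus 1: 2 * 0.051 * 0.949 = 0.096798
Locus 2: 2 * 0.027 * 0.973 = 0.052542
Locus 3: 2 * 0.144 * 0.856 = 0.246528
Locus 4: 2 * 0.13 * 0.87 = 0.2262
Locus 5: 2 * 0.076 * 0.924 = 0.140448
Locus 6: 2 * 0.179 * 0.821 = 0.293918
Locus 7: 2 * 0.054 * 0.946 = 0.102168
RMP = 1.196e-06

1.196e-06


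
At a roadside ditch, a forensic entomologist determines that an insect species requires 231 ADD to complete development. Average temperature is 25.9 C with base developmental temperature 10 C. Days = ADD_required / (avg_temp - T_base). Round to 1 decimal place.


Insect development time:
Effective temperature = avg_temp - T_base = 25.9 - 10 = 15.9 C
Days = ADD / effective_temp = 231 / 15.9 = 14.5 days

14.5


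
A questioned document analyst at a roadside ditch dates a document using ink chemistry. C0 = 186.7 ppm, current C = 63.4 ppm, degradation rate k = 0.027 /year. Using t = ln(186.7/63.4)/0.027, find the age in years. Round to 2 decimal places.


Document age estimation:
C0/C = 186.7 / 63.4 = 2.944795
ln(C0/C) = 1.080039
t = 1.080039 / 0.027 = 40.00 years

40.00


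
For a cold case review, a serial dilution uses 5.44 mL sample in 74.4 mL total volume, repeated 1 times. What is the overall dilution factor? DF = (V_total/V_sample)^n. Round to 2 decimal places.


Dilution factor calculation:
Single dilution = V_total / V_sample = 74.4 / 5.44 ≈ 13.676471
Number of dilutions = 1
Total DF = (74.4 / 5.44)^1 (full precision, rounded at the end) = 13.68

13.68


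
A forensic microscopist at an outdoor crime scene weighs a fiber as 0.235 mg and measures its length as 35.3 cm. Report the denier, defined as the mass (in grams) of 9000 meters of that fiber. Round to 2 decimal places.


Denier calculation:
Mass in grams = 0.235 mg / 1000 = 0.000235 g
Length in meters = 35.3 cm / 100 = 0.353 m
Linear density = mass / length = 0.000235 / 0.353 = 0.00066572 g/m
Denier = (g/m) * 9000 = 0.00066572 * 9000 = 5.99

5.99


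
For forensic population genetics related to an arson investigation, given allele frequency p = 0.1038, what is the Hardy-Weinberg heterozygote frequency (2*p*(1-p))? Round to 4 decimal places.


Hardy-Weinberg heterozygote frequency:
q = 1 - p = 1 - 0.1038 = 0.8962
2pq = 2 * 0.1038 * 0.8962 = 0.1861

0.1861


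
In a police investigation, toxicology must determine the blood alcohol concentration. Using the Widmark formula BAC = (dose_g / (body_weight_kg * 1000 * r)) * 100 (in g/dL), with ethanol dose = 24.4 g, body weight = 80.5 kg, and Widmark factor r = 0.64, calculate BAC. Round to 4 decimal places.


Applying the Widmark formula:
BAC = (dose_g / (body_wt * 1000 * r)) * 100
Denominator = 80.5 * 1000 * 0.64 = 51520
BAC = (24.4 / 51520) * 100
BAC = 0.0474 g/dL

0.0474


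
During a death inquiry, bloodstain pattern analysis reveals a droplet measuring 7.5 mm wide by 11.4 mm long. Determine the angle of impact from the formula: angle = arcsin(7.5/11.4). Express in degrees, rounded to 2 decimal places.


Blood spatter impact angle calculation:
width / length = 7.5 / 11.4 = 0.657895
angle = arcsin(0.657895)
angle = 41.14 degrees

41.14


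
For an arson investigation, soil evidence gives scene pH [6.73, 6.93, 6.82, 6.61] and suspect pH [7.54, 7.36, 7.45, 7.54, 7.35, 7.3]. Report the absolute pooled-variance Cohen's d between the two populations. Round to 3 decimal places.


Pooled-variance Cohen's d for soil pH comparison:
Scene mean = 27.09 / 4 = 6.7725
Suspect mean = 44.54 / 6 = 7.423333
Scene sample variance s_s^2 = 0.018425
Suspect sample variance s_c^2 = 0.010507
Pooled variance = ((n_s-1)*s_s^2 + (n_c-1)*s_c^2) / (n_s + n_c - 2) = 0.013476
Pooled SD = sqrt(0.013476) = 0.116086
Mean difference = -0.650833
|d| = |-0.650833| / 0.116086 = 5.606

5.606


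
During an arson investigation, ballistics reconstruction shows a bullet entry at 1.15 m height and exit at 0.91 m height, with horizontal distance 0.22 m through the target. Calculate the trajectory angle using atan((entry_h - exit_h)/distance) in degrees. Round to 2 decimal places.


Bullet trajectory angle:
Height difference = 1.15 - 0.91 = 0.24 m
angle = atan(0.24 / 0.22)
angle = atan(1.090909)
angle = 47.49 degrees

47.49


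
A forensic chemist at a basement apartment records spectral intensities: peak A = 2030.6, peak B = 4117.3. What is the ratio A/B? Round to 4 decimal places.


Spectral peak ratio:
Peak A = 2030.6 counts
Peak B = 4117.3 counts
Ratio = 2030.6 / 4117.3 = 0.4932

0.4932


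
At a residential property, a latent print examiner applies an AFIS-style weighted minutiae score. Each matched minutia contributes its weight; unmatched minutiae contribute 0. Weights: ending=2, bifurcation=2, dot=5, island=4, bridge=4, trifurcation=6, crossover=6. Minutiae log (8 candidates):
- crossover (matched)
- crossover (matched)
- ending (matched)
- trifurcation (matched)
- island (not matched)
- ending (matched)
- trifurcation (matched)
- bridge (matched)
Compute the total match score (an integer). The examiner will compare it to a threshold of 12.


Weighted minutiae match score:
  crossover: matched, +6 (running total 6)
  crossover: matched, +6 (running total 12)
  ending: matched, +2 (running total 14)
  trifurcation: matched, +6 (running total 20)
  island: not matched, +0
  ending: matched, +2 (running total 22)
  trifurcation: matched, +6 (running total 28)
  bridge: matched, +4 (running total 32)
Total score = 32
Threshold = 12; verdict = identification

32


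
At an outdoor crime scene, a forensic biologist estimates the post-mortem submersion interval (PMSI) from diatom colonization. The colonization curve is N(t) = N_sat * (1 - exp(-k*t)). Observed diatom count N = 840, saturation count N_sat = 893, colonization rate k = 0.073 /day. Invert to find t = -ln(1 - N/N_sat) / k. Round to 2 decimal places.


PMSI from diatom colonization curve:
N / N_sat = 840 / 893 = 0.940649
1 - N/N_sat = 0.059351
ln(1 - N/N_sat) = -2.824286
t = -ln(1 - N/N_sat) / k = -(-2.824286) / 0.073 = 38.69 days

38.69


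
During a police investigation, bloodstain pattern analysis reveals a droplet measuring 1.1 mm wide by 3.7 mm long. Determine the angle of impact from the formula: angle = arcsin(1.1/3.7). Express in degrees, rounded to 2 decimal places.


Blood spatter impact angle calculation:
width / length = 1.1 / 3.7 = 0.297297
angle = arcsin(0.297297)
angle = 17.30 degrees

17.30


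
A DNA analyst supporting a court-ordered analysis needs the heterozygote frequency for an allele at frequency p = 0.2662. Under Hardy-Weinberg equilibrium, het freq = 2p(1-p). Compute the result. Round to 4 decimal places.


Hardy-Weinberg heterozygote frequency:
q = 1 - p = 1 - 0.2662 = 0.7338
2pq = 2 * 0.2662 * 0.7338 = 0.3907

0.3907


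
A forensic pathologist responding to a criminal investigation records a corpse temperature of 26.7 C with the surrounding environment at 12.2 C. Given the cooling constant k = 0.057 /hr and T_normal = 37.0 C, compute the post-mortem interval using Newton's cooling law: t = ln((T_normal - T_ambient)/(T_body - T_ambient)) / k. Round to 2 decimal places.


Using Newton's law of cooling:
t = ln((T_normal - T_ambient) / (T_body - T_ambient)) / k
T_normal - T_ambient = 24.8
T_body - T_ambient = 14.5
Ratio = 1.710345
ln(ratio) = 0.536695
t = 0.536695 / 0.057 = 9.42 hours

9.42


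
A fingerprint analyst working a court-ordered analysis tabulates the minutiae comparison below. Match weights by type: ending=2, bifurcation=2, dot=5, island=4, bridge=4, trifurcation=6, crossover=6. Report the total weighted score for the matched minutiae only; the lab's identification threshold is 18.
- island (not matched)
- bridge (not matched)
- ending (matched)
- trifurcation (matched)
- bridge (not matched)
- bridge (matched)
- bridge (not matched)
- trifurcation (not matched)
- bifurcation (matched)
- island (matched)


Weighted minutiae match score:
  island: not matched, +0
  bridge: not matched, +0
  ending: matched, +2 (running total 2)
  trifurcation: matched, +6 (running total 8)
  bridge: not matched, +0
  bridge: matched, +4 (running total 12)
  bridge: not matched, +0
  trifurcation: not matched, +0
  bifurcation: matched, +2 (running total 14)
  island: matched, +4 (running total 18)
Total score = 18
Threshold = 18; verdict = identification

18


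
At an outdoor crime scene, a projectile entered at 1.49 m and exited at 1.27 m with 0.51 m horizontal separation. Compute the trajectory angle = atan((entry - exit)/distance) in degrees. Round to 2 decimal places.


Bullet trajectory angle:
Height difference = 1.49 - 1.27 = 0.22 m
angle = atan(0.22 / 0.51)
angle = atan(0.431373)
angle = 23.33 degrees

23.33


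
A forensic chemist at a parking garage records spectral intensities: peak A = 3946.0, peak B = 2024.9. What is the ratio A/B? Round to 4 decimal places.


Spectral peak ratio:
Peak A = 3946.0 counts
Peak B = 2024.9 counts
Ratio = 3946.0 / 2024.9 = 1.9487

1.9487


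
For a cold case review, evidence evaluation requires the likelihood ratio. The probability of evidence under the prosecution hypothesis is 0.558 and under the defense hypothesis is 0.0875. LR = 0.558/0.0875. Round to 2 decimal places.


Likelihood ratio calculation:
LR = P(E|Hp) / P(E|Hd)
LR = 0.558 / 0.0875
LR = 6.38

6.38


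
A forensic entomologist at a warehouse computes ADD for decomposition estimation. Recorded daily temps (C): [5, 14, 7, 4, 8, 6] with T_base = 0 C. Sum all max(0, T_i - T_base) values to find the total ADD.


Computing ADD day by day:
Day 1: max(0, 5 - 0) = 5
Day 2: max(0, 14 - 0) = 14
Day 3: max(0, 7 - 0) = 7
Day 4: max(0, 4 - 0) = 4
Day 5: max(0, 8 - 0) = 8
Day 6: max(0, 6 - 0) = 6
Total ADD = 44

44


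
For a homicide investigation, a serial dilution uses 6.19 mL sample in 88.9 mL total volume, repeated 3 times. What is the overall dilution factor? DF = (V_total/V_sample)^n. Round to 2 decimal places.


Dilution factor calculation:
Single dilution = V_total / V_sample = 88.9 / 6.19 ≈ 14.361874
Number of dilutions = 3
Total DF = (88.9 / 6.19)^3 (full precision, rounded at the end) = 2962.33

2962.33


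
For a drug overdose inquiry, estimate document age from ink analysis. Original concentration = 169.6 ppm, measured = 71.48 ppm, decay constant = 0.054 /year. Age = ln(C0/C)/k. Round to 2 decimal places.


Document age estimation:
C0/C = 169.6 / 71.48 = 2.372692
ln(C0/C) = 0.864025
t = 0.864025 / 0.054 = 16.00 years

16.00


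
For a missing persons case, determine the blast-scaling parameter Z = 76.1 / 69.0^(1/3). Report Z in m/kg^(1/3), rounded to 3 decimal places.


Scaled distance calculation:
W^(1/3) = 69.0^(1/3) = 4.101566
Z = R / W^(1/3) = 76.1 / 4.101566
Z = 18.554 m/kg^(1/3)

18.554


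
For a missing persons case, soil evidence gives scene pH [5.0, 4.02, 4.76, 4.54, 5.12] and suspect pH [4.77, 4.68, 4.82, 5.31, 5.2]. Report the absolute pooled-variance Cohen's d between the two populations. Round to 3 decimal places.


Pooled-variance Cohen's d for soil pH comparison:
Scene mean = 23.44 / 5 = 4.688
Suspect mean = 24.78 / 5 = 4.956
Scene sample variance s_s^2 = 0.18932
Suspect sample variance s_c^2 = 0.07853
Pooled variance = ((n_s-1)*s_s^2 + (n_c-1)*s_c^2) / (n_s + n_c - 2) = 0.133925
Pooled SD = sqrt(0.133925) = 0.365958
Mean difference = -0.268
|d| = |-0.268| / 0.365958 = 0.732

0.732


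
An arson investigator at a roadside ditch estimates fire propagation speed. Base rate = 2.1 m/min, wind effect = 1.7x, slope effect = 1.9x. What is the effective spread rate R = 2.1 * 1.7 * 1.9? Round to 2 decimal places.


Fire spread rate calculation:
R = R0 * wind_factor * slope_factor
= 2.1 * 1.7 * 1.9
= 3.57 * 1.9
= 6.78 m/min

6.78


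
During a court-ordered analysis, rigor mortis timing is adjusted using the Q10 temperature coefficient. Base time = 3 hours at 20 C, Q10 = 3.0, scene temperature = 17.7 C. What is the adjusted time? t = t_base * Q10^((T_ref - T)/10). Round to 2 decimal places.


Rigor mortis time adjustment:
Exponent = (T_ref - T_actual) / 10 = (20 - 17.7) / 10 = 0.23
Q10 factor = 3.0^0.23 = 1.28747
t_adjusted = 3 * 1.28747 = 3.86 hours

3.86


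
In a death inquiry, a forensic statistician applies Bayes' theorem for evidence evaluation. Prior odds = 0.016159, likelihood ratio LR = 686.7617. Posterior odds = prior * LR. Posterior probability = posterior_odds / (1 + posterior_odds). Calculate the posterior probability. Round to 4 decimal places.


Bayesian evidence evaluation:
Posterior odds = prior_odds * LR = 0.016159 * 686.7617 = 11.09738
Posterior probability = posterior_odds / (1 + posterior_odds)
= 11.09738 / (1 + 11.09738)
= 11.09738 / 12.09738
= 0.9173

0.9173


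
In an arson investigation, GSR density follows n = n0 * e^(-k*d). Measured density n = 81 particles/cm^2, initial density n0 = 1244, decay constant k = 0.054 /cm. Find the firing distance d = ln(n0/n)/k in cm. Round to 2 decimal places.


GSR distance calculation:
n0/n = 1244 / 81 = 15.358025
ln(n0/n) = 2.731638
d = 2.731638 / 0.054 = 50.59 cm

50.59


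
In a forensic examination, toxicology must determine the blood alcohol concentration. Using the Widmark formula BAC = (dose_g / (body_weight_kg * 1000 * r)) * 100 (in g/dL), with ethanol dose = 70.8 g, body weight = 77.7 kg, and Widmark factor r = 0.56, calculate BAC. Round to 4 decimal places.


Applying the Widmark formula:
BAC = (dose_g / (body_wt * 1000 * r)) * 100
Denominator = 77.7 * 1000 * 0.56 = 43512
BAC = (70.8 / 43512) * 100
BAC = 0.1627 g/dL

0.1627


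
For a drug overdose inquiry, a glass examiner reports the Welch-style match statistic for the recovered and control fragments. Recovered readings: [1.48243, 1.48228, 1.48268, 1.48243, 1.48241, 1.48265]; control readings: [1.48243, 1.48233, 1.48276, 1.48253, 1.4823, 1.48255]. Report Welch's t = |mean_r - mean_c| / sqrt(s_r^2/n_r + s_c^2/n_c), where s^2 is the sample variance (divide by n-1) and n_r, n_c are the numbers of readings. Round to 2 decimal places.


Welch's t-criterion for glass RI comparison:
Recovered mean = sum / n_r = 8.89488 / 6 = 1.48248
Control mean = sum / n_c = 8.8949 / 6 = 1.4824833
Recovered sample variance s_r^2 = 2.376e-08
Control sample variance s_c^2 = 2.86267e-08
Welch SE (unpooled) = sqrt(s_r^2/n_r + s_c^2/n_c) = sqrt(3.96e-09 + 4.77111e-09) = sqrt(8.73111e-09) = 9.34404e-05
|mean_r - mean_c| = 3.33333e-06
t = 3.33333e-06 / 9.34404e-05 = 0.04

0.04


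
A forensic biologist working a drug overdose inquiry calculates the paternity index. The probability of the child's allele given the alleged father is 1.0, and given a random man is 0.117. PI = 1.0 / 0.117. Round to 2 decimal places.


Paternity Index calculation:
PI = P(allele|father) / P(allele|random)
PI = 1.0 / 0.117
PI = 8.55

8.55


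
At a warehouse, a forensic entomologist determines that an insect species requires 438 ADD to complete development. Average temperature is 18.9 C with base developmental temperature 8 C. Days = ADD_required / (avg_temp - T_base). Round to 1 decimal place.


Insect development time:
Effective temperature = avg_temp - T_base = 18.9 - 8 = 10.9 C
Days = ADD / effective_temp = 438 / 10.9 = 40.2 days

40.2


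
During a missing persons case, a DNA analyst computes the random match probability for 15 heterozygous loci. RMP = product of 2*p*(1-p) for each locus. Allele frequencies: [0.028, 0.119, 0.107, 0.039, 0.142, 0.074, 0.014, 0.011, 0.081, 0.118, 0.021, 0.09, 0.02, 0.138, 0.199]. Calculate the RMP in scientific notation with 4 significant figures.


Computing RMP for 15 loci:
Locus 1: 2 * 0.028 * 0.972 = 0.054432
Locus 2: 2 * 0.119 * 0.881 = 0.209678
Locus 3: 2 * 0.107 * 0.893 = 0.191102
Locus 4: 2 * 0.039 * 0.961 = 0.074958
Locus 5: 2 * 0.142 * 0.858 = 0.243672
Locus 6: 2 * 0.074 * 0.926 = 0.137048
Locus 7: 2 * 0.014 * 0.986 = 0.027608
Locus 8: 2 * 0.011 * 0.989 = 0.021758
Locus 9: 2 * 0.081 * 0.919 = 0.148878
Locus 10: 2 * 0.118 * 0.882 = 0.208152
Locus 11: 2 * 0.021 * 0.979 = 0.041118
Locus 12: 2 * 0.09 * 0.91 = 0.1638
Locus 13: 2 * 0.02 * 0.98 = 0.0392
Locus 14: 2 * 0.138 * 0.862 = 0.237912
Locus 15: 2 * 0.199 * 0.801 = 0.318798
RMP = 2.035e-15

2.035e-15


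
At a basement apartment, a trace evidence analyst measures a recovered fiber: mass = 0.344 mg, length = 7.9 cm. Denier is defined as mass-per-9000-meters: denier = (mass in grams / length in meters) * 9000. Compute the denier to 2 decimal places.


Denier calculation:
Mass in grams = 0.344 mg / 1000 = 0.000344 g
Length in meters = 7.9 cm / 100 = 0.079 m
Linear density = mass / length = 0.000344 / 0.079 = 0.00435443 g/m
Denier = (g/m) * 9000 = 0.00435443 * 9000 = 39.19

39.19


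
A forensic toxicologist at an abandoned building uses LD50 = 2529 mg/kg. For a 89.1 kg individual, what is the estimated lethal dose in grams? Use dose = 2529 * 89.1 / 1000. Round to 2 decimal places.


Lethal dose calculation:
Lethal dose = LD50 * body_weight / 1000
= 2529 * 89.1 / 1000
= 225333.9 / 1000
= 225.33 g

225.33


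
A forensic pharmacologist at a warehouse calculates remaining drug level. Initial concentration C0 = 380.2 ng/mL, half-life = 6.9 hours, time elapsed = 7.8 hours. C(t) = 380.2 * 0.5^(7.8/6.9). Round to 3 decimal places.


Drug concentration decay:
Number of half-lives = t / t_half = 7.8 / 6.9 = 1.130435
Decay factor = 0.5^1.130435 = 0.45677798
C(t) = 380.2 * 0.45677798 = 173.667 ng/mL

173.667


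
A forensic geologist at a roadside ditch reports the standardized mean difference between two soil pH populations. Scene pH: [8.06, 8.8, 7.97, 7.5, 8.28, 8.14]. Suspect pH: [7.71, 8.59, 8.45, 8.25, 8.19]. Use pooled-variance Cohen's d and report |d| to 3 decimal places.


Pooled-variance Cohen's d for soil pH comparison:
Scene mean = 48.75 / 6 = 8.125
Suspect mean = 41.19 / 5 = 8.238
Scene sample variance s_s^2 = 0.17975
Suspect sample variance s_c^2 = 0.11252
Pooled variance = ((n_s-1)*s_s^2 + (n_c-1)*s_c^2) / (n_s + n_c - 2) = 0.14987
Pooled SD = sqrt(0.14987) = 0.38713
Mean difference = -0.113
|d| = |-0.113| / 0.38713 = 0.292

0.292


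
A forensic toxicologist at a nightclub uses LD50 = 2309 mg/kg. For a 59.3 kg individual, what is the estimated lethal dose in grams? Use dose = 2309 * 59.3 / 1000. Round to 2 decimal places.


Lethal dose calculation:
Lethal dose = LD50 * body_weight / 1000
= 2309 * 59.3 / 1000
= 136923.7 / 1000
= 136.92 g

136.92


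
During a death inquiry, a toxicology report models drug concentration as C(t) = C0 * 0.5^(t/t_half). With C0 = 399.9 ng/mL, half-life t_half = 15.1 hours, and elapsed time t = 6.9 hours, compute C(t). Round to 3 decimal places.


Drug concentration decay:
Number of half-lives = t / t_half = 6.9 / 15.1 = 0.456954
Decay factor = 0.5^0.456954 = 0.72852279
C(t) = 399.9 * 0.72852279 = 291.336 ng/mL

291.336


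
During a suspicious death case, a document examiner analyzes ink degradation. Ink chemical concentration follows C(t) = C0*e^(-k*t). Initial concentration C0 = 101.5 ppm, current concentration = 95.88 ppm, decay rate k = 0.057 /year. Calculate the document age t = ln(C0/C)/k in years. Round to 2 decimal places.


Document age estimation:
C0/C = 101.5 / 95.88 = 1.058615
ln(C0/C) = 0.056961
t = 0.056961 / 0.057 = 1.00 years

1.00


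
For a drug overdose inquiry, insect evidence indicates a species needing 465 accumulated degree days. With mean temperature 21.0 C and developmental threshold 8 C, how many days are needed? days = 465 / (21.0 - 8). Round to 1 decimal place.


Insect development time:
Effective temperature = avg_temp - T_base = 21.0 - 8 = 13.0 C
Days = ADD / effective_temp = 465 / 13.0 = 35.8 days

35.8


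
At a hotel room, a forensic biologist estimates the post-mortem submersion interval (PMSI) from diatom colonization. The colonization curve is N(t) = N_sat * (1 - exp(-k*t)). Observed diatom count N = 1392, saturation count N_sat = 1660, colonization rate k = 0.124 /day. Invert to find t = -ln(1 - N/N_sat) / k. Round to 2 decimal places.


PMSI from diatom colonization curve:
N / N_sat = 1392 / 1660 = 0.838554
1 - N/N_sat = 0.161446
ln(1 - N/N_sat) = -1.823585
t = -ln(1 - N/N_sat) / k = -(-1.823585) / 0.124 = 14.71 days

14.71


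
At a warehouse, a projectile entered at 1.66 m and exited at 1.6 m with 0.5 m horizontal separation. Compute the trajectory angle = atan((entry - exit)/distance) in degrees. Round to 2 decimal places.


Bullet trajectory angle:
Height difference = 1.66 - 1.6 = 0.06 m
angle = atan(0.06 / 0.5)
angle = atan(0.12)
angle = 6.84 degrees

6.84


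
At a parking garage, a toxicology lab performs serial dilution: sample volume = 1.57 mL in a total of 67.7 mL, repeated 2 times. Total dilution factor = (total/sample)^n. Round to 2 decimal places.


Dilution factor calculation:
Single dilution = V_total / V_sample = 67.7 / 1.57 ≈ 43.121019
Number of dilutions = 2
Total DF = (67.7 / 1.57)^2 (full precision, rounded at the end) = 1859.42

1859.42


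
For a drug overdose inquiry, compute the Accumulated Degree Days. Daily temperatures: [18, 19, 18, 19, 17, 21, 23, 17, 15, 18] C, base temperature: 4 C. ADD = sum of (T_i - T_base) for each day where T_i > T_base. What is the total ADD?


Computing ADD day by day:
Day 1: max(0, 18 - 4) = 14
Day 2: max(0, 19 - 4) = 15
Day 3: max(0, 18 - 4) = 14
Day 4: max(0, 19 - 4) = 15
Day 5: max(0, 17 - 4) = 13
Day 6: max(0, 21 - 4) = 17
Day 7: max(0, 23 - 4) = 19
Day 8: max(0, 17 - 4) = 13
Day 9: max(0, 15 - 4) = 11
Day 10: max(0, 18 - 4) = 14
Total ADD = 145

145


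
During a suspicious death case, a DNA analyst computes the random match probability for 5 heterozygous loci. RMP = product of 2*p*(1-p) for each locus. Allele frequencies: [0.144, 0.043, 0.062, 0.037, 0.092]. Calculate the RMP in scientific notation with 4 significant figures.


Computing RMP for 5 loci:
Locus 1: 2 * 0.144 * 0.856 = 0.246528
Locus 2: 2 * 0.043 * 0.957 = 0.082302
Locus 3: 2 * 0.062 * 0.938 = 0.116312
Locus 4: 2 * 0.037 * 0.963 = 0.071262
Locus 5: 2 * 0.092 * 0.908 = 0.167072
RMP = 2.810e-05

2.810e-05


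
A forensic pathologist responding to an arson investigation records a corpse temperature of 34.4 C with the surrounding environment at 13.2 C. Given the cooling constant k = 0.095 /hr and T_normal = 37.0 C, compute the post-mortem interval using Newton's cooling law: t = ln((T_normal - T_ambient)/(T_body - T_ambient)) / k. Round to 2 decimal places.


Using Newton's law of cooling:
t = ln((T_normal - T_ambient) / (T_body - T_ambient)) / k
T_normal - T_ambient = 23.8
T_body - T_ambient = 21.2
Ratio = 1.122642
ln(ratio) = 0.115685
t = 0.115685 / 0.095 = 1.22 hours

1.22


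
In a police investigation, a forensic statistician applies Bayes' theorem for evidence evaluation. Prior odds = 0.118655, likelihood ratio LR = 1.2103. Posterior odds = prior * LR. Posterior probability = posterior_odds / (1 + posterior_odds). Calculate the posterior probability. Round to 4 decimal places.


Bayesian evidence evaluation:
Posterior odds = prior_odds * LR = 0.118655 * 1.2103 = 0.1436081
Posterior probability = posterior_odds / (1 + posterior_odds)
= 0.1436081 / (1 + 0.1436081)
= 0.1436081 / 1.1436081
= 0.1256

0.1256


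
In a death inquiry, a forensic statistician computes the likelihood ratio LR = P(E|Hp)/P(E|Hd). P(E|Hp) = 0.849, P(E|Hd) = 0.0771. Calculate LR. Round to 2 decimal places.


Likelihood ratio calculation:
LR = P(E|Hp) / P(E|Hd)
LR = 0.849 / 0.0771
LR = 11.01

11.01


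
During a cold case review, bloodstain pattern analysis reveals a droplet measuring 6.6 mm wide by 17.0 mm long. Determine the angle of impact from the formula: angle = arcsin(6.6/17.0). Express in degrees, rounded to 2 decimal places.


Blood spatter impact angle calculation:
width / length = 6.6 / 17.0 = 0.388235
angle = arcsin(0.388235)
angle = 22.84 degrees

22.84


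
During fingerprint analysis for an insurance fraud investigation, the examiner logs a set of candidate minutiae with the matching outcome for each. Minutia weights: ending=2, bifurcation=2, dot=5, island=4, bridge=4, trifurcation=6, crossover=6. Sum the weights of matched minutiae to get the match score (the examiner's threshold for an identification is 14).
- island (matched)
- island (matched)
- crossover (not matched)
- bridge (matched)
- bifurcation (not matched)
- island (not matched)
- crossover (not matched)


Weighted minutiae match score:
  island: matched, +4 (running total 4)
  island: matched, +4 (running total 8)
  crossover: not matched, +0
  bridge: matched, +4 (running total 12)
  bifurcation: not matched, +0
  island: not matched, +0
  crossover: not matched, +0
Total score = 12
Threshold = 14; verdict = inconclusive

12


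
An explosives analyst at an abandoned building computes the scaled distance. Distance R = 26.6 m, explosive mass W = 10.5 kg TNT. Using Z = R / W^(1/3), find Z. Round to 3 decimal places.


Scaled distance calculation:
W^(1/3) = 10.5^(1/3) = 2.18976
Z = R / W^(1/3) = 26.6 / 2.18976
Z = 12.147 m/kg^(1/3)

12.147


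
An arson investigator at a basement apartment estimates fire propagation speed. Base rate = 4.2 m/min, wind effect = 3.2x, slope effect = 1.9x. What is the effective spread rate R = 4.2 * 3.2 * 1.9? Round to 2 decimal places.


Fire spread rate calculation:
R = R0 * wind_factor * slope_factor
= 4.2 * 3.2 * 1.9
= 13.44 * 1.9
= 25.54 m/min

25.54


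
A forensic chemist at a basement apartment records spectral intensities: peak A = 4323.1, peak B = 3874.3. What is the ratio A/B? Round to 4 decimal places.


Spectral peak ratio:
Peak A = 4323.1 counts
Peak B = 3874.3 counts
Ratio = 4323.1 / 3874.3 = 1.1158

1.1158


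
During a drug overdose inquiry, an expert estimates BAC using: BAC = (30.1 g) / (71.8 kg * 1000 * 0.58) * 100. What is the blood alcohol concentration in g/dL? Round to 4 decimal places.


Applying the Widmark formula:
BAC = (dose_g / (body_wt * 1000 * r)) * 100
Denominator = 71.8 * 1000 * 0.58 = 41644
BAC = (30.1 / 41644) * 100
BAC = 0.0723 g/dL

0.0723


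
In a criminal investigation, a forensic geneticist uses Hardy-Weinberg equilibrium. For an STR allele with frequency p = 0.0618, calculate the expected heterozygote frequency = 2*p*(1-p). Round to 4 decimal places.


Hardy-Weinberg heterozygote frequency:
q = 1 - p = 1 - 0.0618 = 0.9382
2pq = 2 * 0.0618 * 0.9382 = 0.1160

0.1160


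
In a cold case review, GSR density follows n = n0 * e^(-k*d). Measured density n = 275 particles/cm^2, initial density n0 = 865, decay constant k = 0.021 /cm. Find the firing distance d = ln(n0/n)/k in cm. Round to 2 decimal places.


GSR distance calculation:
n0/n = 865 / 275 = 3.145455
ln(n0/n) = 1.145959
d = 1.145959 / 0.021 = 54.57 cm

54.57


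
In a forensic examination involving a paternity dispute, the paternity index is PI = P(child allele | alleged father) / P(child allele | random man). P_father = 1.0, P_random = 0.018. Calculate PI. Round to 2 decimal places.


Paternity Index calculation:
PI = P(allele|father) / P(allele|random)
PI = 1.0 / 0.018
PI = 55.56

55.56


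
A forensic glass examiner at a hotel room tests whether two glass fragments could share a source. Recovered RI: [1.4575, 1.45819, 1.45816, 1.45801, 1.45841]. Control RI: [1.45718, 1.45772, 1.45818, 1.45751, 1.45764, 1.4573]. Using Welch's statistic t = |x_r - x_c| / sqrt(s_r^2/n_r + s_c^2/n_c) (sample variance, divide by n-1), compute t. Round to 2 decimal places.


Welch's t-criterion for glass RI comparison:
Recovered mean = sum / n_r = 7.29027 / 5 = 1.458054
Control mean = sum / n_c = 8.74553 / 6 = 1.4575883
Recovered sample variance s_r^2 = 1.1633e-07
Control sample variance s_c^2 = 1.25217e-07
Welch SE (unpooled) = sqrt(s_r^2/n_r + s_c^2/n_c) = sqrt(2.3266e-08 + 2.08694e-08) = sqrt(4.41354e-08) = 0.000210084
|mean_r - mean_c| = 0.000465667
t = 0.000465667 / 0.000210084 = 2.22

2.22


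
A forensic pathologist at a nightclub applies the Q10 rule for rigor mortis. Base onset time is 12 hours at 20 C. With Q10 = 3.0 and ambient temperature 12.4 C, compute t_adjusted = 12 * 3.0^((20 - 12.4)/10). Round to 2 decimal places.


Rigor mortis time adjustment:
Exponent = (T_ref - T_actual) / 10 = (20 - 12.4) / 10 = 0.76
Q10 factor = 3.0^0.76 = 2.30469
t_adjusted = 12 * 2.30469 = 27.66 hours

27.66


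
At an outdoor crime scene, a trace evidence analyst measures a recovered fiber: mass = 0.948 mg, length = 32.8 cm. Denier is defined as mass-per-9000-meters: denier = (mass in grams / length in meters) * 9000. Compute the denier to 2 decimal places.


Denier calculation:
Mass in grams = 0.948 mg / 1000 = 0.000948 g
Length in meters = 32.8 cm / 100 = 0.328 m
Linear density = mass / length = 0.000948 / 0.328 = 0.00289024 g/m
Denier = (g/m) * 9000 = 0.00289024 * 9000 = 26.01

26.01


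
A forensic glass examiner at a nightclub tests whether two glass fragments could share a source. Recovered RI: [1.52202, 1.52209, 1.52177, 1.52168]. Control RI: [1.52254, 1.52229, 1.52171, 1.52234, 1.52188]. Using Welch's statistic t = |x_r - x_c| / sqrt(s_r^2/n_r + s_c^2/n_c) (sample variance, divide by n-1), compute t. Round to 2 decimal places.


Welch's t-criterion for glass RI comparison:
Recovered mean = sum / n_r = 6.08756 / 4 = 1.52189
Control mean = sum / n_c = 7.61076 / 5 = 1.522152
Recovered sample variance s_r^2 = 3.84667e-08
Control sample variance s_c^2 = 1.1857e-07
Welch SE (unpooled) = sqrt(s_r^2/n_r + s_c^2/n_c) = sqrt(9.61667e-09 + 2.3714e-08) = sqrt(3.33307e-08) = 0.000182567
|mean_r - mean_c| = 0.000262
t = 0.000262 / 0.000182567 = 1.44

1.44


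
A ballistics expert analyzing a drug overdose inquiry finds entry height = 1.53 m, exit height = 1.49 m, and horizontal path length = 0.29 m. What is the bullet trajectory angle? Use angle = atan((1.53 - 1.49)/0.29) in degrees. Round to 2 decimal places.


Bullet trajectory angle:
Height difference = 1.53 - 1.49 = 0.04 m
angle = atan(0.04 / 0.29)
angle = atan(0.137931)
angle = 7.85 degrees

7.85


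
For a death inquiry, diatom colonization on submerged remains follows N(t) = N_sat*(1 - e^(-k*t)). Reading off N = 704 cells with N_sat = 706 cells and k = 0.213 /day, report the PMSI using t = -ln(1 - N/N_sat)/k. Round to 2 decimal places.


PMSI from diatom colonization curve:
N / N_sat = 704 / 706 = 0.997167
1 - N/N_sat = 0.002833
ln(1 - N/N_sat) = -5.866419
t = -ln(1 - N/N_sat) / k = -(-5.866419) / 0.213 = 27.54 days

27.54


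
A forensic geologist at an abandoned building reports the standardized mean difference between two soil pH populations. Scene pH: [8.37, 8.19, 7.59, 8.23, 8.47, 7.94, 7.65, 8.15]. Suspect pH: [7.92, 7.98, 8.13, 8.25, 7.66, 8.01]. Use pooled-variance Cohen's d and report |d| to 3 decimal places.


Pooled-variance Cohen's d for soil pH comparison:
Scene mean = 64.59 / 8 = 8.07375
Suspect mean = 47.95 / 6 = 7.991667
Scene sample variance s_s^2 = 0.102855
Suspect sample variance s_c^2 = 0.040297
Pooled variance = ((n_s-1)*s_s^2 + (n_c-1)*s_c^2) / (n_s + n_c - 2) = 0.076789
Pooled SD = sqrt(0.076789) = 0.277108
Mean difference = 0.082083
|d| = |0.082083| / 0.277108 = 0.296

0.296


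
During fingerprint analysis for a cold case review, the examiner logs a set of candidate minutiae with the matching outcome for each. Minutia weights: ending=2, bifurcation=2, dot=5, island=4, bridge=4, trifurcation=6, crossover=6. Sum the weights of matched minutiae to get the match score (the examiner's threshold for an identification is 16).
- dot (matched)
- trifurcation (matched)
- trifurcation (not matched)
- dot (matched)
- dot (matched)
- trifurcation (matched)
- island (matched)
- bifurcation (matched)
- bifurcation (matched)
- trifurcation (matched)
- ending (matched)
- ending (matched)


Weighted minutiae match score:
  dot: matched, +5 (running total 5)
  trifurcation: matched, +6 (running total 11)
  trifurcation: not matched, +0
  dot: matched, +5 (running total 16)
  dot: matched, +5 (running total 21)
  trifurcation: matched, +6 (running total 27)
  island: matched, +4 (running total 31)
  bifurcation: matched, +2 (running total 33)
  bifurcation: matched, +2 (running total 35)
  trifurcation: matched, +6 (running total 41)
  ending: matched, +2 (running total 43)
  ending: matched, +2 (running total 45)
Total score = 45
Threshold = 16; verdict = identification

45
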